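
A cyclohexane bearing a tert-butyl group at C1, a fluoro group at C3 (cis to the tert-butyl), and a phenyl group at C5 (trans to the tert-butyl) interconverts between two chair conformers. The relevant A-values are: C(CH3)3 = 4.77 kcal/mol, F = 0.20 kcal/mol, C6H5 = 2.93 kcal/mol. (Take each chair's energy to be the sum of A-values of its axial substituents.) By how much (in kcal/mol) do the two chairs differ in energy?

2.04 kcal/mol

Chair I (tert-butyl axial, fluoro axial, phenyl equatorial): E = 4.97 kcal/mol.
Chair II (tert-butyl equatorial, fluoro equatorial, phenyl axial): E = 2.93 kcal/mol.
ΔE = 4.97 − 2.93 = 2.04 kcal/mol; chair II is more stable.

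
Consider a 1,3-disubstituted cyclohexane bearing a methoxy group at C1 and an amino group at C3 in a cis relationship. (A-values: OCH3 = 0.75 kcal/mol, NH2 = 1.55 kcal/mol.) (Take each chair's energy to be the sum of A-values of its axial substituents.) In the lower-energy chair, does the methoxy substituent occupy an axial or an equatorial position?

C1 and C3 have the same parity, so for the cis isomer the two substituents are e,e in one chair and a,a in the other.
Chair I (methoxy axial, amino axial): E = 2.30 kcal/mol.
Chair II (methoxy equatorial, amino equatorial): E = 0.00 kcal/mol.
Chair II is the more stable (lower-energy) conformer, and in that chair the methoxy group is equatorial.

equatorial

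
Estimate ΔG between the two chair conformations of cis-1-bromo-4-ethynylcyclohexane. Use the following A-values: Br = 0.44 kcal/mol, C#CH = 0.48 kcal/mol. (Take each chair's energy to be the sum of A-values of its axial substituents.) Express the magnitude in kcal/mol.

C1 and C4 have opposite parity, so for the cis isomer the two substituents are one axial and one equatorial in each chair.
Chair I (bromo axial, ethynyl equatorial): E = 0.44 kcal/mol.
Chair II (bromo equatorial, ethynyl axial): E = 0.48 kcal/mol.
ΔE = 0.48 − 0.44 = 0.04 kcal/mol; chair I is more stable.

0.04 kcal/mol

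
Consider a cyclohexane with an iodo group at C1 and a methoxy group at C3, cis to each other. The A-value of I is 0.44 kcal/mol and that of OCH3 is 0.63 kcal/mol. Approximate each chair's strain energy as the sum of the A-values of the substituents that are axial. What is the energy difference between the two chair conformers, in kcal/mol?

C1 and C3 have the same parity, so for the cis isomer the two substituents are e,e in one chair and a,a in the other.
Chair I (iodo axial, methoxy axial): E = 1.07 kcal/mol.
Chair II (iodo equatorial, methoxy equatorial): E = 0.00 kcal/mol.
ΔE = 1.07 − 0.00 = 1.07 kcal/mol; chair II is more stable.

1.07 kcal/mol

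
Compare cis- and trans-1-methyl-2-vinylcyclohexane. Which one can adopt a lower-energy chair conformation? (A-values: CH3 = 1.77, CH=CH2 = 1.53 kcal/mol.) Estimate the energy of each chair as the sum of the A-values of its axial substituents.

At 1,2 positions (parity opposite): cis → (a,e or e,a); trans → (e,e or a,a).
Best chair for cis: E = 1.53 kcal/mol; best chair for trans: E = 0.00 kcal/mol.
The trans isomer is lower by 1.53 kcal/mol.

trans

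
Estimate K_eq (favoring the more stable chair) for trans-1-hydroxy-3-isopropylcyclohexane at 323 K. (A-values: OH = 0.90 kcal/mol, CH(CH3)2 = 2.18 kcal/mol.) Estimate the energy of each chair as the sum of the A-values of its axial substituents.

C1 and C3 have the same parity, so for the trans isomer the two substituents are one axial and one equatorial in each chair.
Chair I (hydroxyl axial, isopropyl equatorial): E = 0.90 kcal/mol; chair II (hydroxyl equatorial, isopropyl axial): E = 2.18 kcal/mol.
ΔG = 1.28 kcal/mol between the two chairs.
K = exp(ΔG/RT) with R = 1.987×10⁻³ kcal mol⁻¹ K⁻¹ and T = 323 K gives K ≈ 7.35.

K ≈ 7.35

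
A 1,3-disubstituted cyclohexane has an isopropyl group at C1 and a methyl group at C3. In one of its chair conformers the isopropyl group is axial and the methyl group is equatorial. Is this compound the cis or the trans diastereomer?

C1 and C3 have the same parity, so their axial bonds point in the same direction.
With same-parity carbons, two substituents on the same face are both axial or both equatorial; opposite faces give one of each.
Here the groups are axial/equatorial → opposite face → trans.

trans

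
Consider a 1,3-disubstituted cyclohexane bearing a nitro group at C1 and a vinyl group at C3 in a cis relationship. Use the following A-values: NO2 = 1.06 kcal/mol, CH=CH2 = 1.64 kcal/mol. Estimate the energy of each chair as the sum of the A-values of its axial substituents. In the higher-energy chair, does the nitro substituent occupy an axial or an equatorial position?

C1 and C3 have the same parity, so for the cis isomer the two substituents are e,e in one chair and a,a in the other.
Chair I (nitro axial, vinyl axial): E = 2.70 kcal/mol.
Chair II (nitro equatorial, vinyl equatorial): E = 0.00 kcal/mol.
Chair I is the less stable (higher-energy) conformer, and in that chair the nitro group is axial.

axial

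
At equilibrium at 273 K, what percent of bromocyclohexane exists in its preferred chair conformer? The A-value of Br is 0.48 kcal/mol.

One chair has the bromo group axial (E = 0.48 kcal/mol) and the other has it equatorial (E = 0).
ΔG = 0.48 kcal/mol between the two chairs.
K = exp(ΔG/RT) with R = 1.987×10⁻³ kcal mol⁻¹ K⁻¹ and T = 273 K gives K ≈ 2.42.
Fraction in the lower-energy chair = K/(K+1) = 70.8%.

70.8%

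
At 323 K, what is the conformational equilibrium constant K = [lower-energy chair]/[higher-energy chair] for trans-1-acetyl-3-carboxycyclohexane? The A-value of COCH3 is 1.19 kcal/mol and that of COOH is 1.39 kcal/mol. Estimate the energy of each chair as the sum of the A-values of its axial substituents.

C1 and C3 have the same parity, so for the trans isomer the two substituents are one axial and one equatorial in each chair.
Chair I (acetyl axial, carboxyl equatorial): E = 1.19 kcal/mol; chair II (acetyl equatorial, carboxyl axial): E = 1.39 kcal/mol.
ΔG = 0.20 kcal/mol between the two chairs.
K = exp(ΔG/RT) with R = 1.987×10⁻³ kcal mol⁻¹ K⁻¹ and T = 323 K gives K ≈ 1.37.

K ≈ 1.37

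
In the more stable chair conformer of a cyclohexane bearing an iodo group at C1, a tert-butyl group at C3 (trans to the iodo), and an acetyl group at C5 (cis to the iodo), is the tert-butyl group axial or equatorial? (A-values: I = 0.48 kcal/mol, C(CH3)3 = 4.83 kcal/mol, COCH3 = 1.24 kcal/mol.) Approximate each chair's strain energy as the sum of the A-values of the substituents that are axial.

Chair I (iodo axial, tert-butyl equatorial, acetyl axial): E = 1.72 kcal/mol.
Chair II (iodo equatorial, tert-butyl axial, acetyl equatorial): E = 4.83 kcal/mol.
Chair I is the more stable (lower-energy) conformer, and in that chair the tert-butyl group is equatorial.

equatorial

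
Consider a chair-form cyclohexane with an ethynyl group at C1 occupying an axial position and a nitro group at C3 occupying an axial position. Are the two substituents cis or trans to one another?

C1 and C3 have the same parity, so their axial bonds point in the same direction.
With same-parity carbons, two substituents on the same face are both axial or both equatorial; opposite faces give one of each.
Here the groups are axial/axial → same face → cis.

cis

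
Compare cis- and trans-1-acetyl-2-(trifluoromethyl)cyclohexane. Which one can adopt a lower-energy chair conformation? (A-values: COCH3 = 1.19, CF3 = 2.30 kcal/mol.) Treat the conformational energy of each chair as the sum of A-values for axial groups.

trans

At 1,2 positions (parity opposite): cis → (a,e or e,a); trans → (e,e or a,a).
Best chair for cis: E = 1.19 kcal/mol; best chair for trans: E = 0.00 kcal/mol.
The trans isomer is lower by 1.19 kcal/mol.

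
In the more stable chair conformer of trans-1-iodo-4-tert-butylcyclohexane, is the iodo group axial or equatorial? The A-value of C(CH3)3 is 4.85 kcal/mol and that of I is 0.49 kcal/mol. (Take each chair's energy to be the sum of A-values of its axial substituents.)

equatorial

C1 and C4 have opposite parity, so for the trans isomer the two substituents are e,e in one chair and a,a in the other.
Chair I (tert-butyl axial, iodo axial): E = 5.34 kcal/mol.
Chair II (tert-butyl equatorial, iodo equatorial): E = 0.00 kcal/mol.
Chair II is the more stable (lower-energy) conformer, and in that chair the iodo group is equatorial.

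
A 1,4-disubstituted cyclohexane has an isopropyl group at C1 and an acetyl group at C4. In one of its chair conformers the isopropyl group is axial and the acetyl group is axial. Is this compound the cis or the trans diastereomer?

trans

C1 and C4 have opposite parity, so their axial bonds point in opposite directions.
With opposite-parity carbons, two substituents on the same face are one axial and one equatorial; opposite faces give both axial or both equatorial.
Here the groups are axial/axial → opposite face → trans.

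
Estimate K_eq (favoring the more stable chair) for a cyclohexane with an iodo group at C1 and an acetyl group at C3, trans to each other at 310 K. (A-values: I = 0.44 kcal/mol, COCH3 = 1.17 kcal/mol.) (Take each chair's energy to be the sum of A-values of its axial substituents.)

C1 and C3 have the same parity, so for the trans isomer the two substituents are one axial and one equatorial in each chair.
Chair I (iodo axial, acetyl equatorial): E = 0.44 kcal/mol; chair II (iodo equatorial, acetyl axial): E = 1.17 kcal/mol.
ΔG = 0.73 kcal/mol between the two chairs.
K = exp(ΔG/RT) with R = 1.987×10⁻³ kcal mol⁻¹ K⁻¹ and T = 310 K gives K ≈ 3.27.

K ≈ 3.27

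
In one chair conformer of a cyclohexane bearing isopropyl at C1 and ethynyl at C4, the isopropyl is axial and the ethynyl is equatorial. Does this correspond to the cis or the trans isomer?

cis

C1 and C4 have opposite parity, so their axial bonds point in opposite directions.
With opposite-parity carbons, two substituents on the same face are one axial and one equatorial; opposite faces give both axial or both equatorial.
Here the groups are axial/equatorial → same face → cis.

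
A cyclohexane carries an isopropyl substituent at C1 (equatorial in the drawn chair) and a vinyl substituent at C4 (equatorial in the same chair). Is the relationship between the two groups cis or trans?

C1 and C4 have opposite parity, so their axial bonds point in opposite directions.
With opposite-parity carbons, two substituents on the same face are one axial and one equatorial; opposite faces give both axial or both equatorial.
Here the groups are equatorial/equatorial → opposite face → trans.

trans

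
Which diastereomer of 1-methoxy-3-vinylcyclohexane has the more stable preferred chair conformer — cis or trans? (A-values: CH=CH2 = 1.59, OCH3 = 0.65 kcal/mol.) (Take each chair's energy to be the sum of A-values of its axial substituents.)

At 1,3 positions (parity same): cis → (e,e or a,a); trans → (a,e or e,a).
Best chair for cis: E = 0.00 kcal/mol; best chair for trans: E = 0.65 kcal/mol.
The cis isomer is lower by 0.65 kcal/mol.

cis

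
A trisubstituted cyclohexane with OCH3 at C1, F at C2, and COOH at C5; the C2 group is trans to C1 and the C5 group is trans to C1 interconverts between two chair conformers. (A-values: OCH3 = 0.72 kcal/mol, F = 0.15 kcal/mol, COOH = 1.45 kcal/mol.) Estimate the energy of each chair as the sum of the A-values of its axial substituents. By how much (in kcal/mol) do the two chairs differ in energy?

Chair I (methoxy axial, fluoro axial, carboxyl equatorial): E = 0.87 kcal/mol.
Chair II (methoxy equatorial, fluoro equatorial, carboxyl axial): E = 1.45 kcal/mol.
ΔE = 1.45 − 0.87 = 0.58 kcal/mol; chair I is more stable.

0.58 kcal/mol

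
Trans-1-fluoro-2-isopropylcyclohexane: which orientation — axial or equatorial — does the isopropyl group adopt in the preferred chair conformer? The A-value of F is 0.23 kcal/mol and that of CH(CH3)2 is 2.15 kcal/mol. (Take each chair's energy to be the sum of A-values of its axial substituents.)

C1 and C2 have opposite parity, so for the trans isomer the two substituents are e,e in one chair and a,a in the other.
Chair I (fluoro axial, isopropyl axial): E = 2.38 kcal/mol.
Chair II (fluoro equatorial, isopropyl equatorial): E = 0.00 kcal/mol.
Chair II is the more stable (lower-energy) conformer, and in that chair the isopropyl group is equatorial.

equatorial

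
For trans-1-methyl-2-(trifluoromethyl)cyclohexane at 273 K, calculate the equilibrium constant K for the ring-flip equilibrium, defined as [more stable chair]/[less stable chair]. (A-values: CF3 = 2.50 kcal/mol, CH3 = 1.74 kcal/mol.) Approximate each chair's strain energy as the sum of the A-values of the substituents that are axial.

C1 and C2 have opposite parity, so for the trans isomer the two substituents are e,e in one chair and a,a in the other.
Chair I (trifluoromethyl axial, methyl axial): E = 4.24 kcal/mol; chair II (trifluoromethyl equatorial, methyl equatorial): E = 0.00 kcal/mol.
ΔG = 4.24 kcal/mol between the two chairs.
K = exp(ΔG/RT) with R = 1.987×10⁻³ kcal mol⁻¹ K⁻¹ and T = 273 K gives K ≈ 2.48e+03.

K ≈ 2481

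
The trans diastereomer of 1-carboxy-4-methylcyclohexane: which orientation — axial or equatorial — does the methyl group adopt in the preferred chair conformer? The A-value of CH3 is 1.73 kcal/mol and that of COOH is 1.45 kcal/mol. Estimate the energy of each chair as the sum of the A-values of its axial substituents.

equatorial

C1 and C4 have opposite parity, so for the trans isomer the two substituents are e,e in one chair and a,a in the other.
Chair I (methyl axial, carboxyl axial): E = 3.18 kcal/mol.
Chair II (methyl equatorial, carboxyl equatorial): E = 0.00 kcal/mol.
Chair II is the more stable (lower-energy) conformer, and in that chair the methyl group is equatorial.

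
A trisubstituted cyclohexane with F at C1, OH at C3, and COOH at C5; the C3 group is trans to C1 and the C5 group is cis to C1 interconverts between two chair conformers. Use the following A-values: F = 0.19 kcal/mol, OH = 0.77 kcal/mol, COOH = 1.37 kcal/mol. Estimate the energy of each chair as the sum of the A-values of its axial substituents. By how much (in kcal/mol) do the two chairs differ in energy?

Chair I (fluoro axial, hydroxyl equatorial, carboxyl axial): E = 1.56 kcal/mol.
Chair II (fluoro equatorial, hydroxyl axial, carboxyl equatorial): E = 0.77 kcal/mol.
ΔE = 1.56 − 0.77 = 0.79 kcal/mol; chair II is more stable.

0.79 kcal/mol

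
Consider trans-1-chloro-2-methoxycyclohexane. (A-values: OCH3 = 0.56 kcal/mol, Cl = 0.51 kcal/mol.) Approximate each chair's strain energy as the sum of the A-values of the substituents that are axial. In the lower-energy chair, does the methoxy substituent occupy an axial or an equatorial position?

C1 and C2 have opposite parity, so for the trans isomer the two substituents are e,e in one chair and a,a in the other.
Chair I (methoxy axial, chloro axial): E = 1.07 kcal/mol.
Chair II (methoxy equatorial, chloro equatorial): E = 0.00 kcal/mol.
Chair II is the more stable (lower-energy) conformer, and in that chair the methoxy group is equatorial.

equatorial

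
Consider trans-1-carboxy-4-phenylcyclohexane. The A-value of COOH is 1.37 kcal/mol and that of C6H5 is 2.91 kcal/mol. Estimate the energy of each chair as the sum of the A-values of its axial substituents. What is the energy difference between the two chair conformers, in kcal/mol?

C1 and C4 have opposite parity, so for the trans isomer the two substituents are e,e in one chair and a,a in the other.
Chair I (carboxyl axial, phenyl axial): E = 4.28 kcal/mol.
Chair II (carboxyl equatorial, phenyl equatorial): E = 0.00 kcal/mol.
ΔE = 4.28 − 0.00 = 4.28 kcal/mol; chair II is more stable.

4.28 kcal/mol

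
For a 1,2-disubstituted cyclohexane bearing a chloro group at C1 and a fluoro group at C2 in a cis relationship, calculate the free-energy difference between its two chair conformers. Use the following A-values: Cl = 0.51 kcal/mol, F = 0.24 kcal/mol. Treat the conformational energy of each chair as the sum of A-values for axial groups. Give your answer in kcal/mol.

C1 and C2 have opposite parity, so for the cis isomer the two substituents are one axial and one equatorial in each chair.
Chair I (chloro axial, fluoro equatorial): E = 0.51 kcal/mol.
Chair II (chloro equatorial, fluoro axial): E = 0.24 kcal/mol.
ΔE = 0.51 − 0.24 = 0.27 kcal/mol; chair II is more stable.

0.27 kcal/mol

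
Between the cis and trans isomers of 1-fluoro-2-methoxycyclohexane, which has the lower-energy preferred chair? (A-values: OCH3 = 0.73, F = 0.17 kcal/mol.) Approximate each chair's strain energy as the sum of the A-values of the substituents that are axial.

trans

At 1,2 positions (parity opposite): cis → (a,e or e,a); trans → (e,e or a,a).
Best chair for cis: E = 0.17 kcal/mol; best chair for trans: E = 0.00 kcal/mol.
The trans isomer is lower by 0.17 kcal/mol.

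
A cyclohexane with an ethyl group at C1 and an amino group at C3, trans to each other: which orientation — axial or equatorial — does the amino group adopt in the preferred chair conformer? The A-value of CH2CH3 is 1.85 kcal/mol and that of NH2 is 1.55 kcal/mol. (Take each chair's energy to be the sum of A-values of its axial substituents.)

axial

C1 and C3 have the same parity, so for the trans isomer the two substituents are one axial and one equatorial in each chair.
Chair I (ethyl axial, amino equatorial): E = 1.85 kcal/mol.
Chair II (ethyl equatorial, amino axial): E = 1.55 kcal/mol.
Chair II is the more stable (lower-energy) conformer, and in that chair the amino group is axial.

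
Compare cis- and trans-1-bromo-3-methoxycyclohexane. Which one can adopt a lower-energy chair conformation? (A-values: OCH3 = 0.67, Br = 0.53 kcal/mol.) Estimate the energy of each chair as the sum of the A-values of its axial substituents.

At 1,3 positions (parity same): cis → (e,e or a,a); trans → (a,e or e,a).
Best chair for cis: E = 0.00 kcal/mol; best chair for trans: E = 0.53 kcal/mol.
The cis isomer is lower by 0.53 kcal/mol.

cis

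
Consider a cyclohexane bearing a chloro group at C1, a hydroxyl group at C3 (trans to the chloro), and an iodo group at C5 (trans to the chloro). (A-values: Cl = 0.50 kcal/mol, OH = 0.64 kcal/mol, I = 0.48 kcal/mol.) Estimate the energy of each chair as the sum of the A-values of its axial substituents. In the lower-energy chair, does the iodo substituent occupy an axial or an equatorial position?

equatorial

Chair I (chloro axial, hydroxyl equatorial, iodo equatorial): E = 0.50 kcal/mol.
Chair II (chloro equatorial, hydroxyl axial, iodo axial): E = 1.12 kcal/mol.
Chair I is the more stable (lower-energy) conformer, and in that chair the iodo group is equatorial.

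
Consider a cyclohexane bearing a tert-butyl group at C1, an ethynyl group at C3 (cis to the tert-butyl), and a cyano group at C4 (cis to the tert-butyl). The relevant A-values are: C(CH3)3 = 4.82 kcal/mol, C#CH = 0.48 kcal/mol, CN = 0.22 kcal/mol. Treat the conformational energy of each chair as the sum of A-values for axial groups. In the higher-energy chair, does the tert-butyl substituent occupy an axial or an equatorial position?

axial

Chair I (tert-butyl axial, ethynyl axial, cyano equatorial): E = 5.30 kcal/mol.
Chair II (tert-butyl equatorial, ethynyl equatorial, cyano axial): E = 0.22 kcal/mol.
Chair I is the less stable (higher-energy) conformer, and in that chair the tert-butyl group is axial.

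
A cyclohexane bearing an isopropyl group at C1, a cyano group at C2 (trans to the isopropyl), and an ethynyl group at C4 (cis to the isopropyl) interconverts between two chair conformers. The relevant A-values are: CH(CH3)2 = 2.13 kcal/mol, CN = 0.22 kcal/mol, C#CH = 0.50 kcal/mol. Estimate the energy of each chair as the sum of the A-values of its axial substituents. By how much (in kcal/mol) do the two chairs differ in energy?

Chair I (isopropyl axial, cyano axial, ethynyl equatorial): E = 2.35 kcal/mol.
Chair II (isopropyl equatorial, cyano equatorial, ethynyl axial): E = 0.50 kcal/mol.
ΔE = 2.35 − 0.50 = 1.85 kcal/mol; chair II is more stable.

1.85 kcal/mol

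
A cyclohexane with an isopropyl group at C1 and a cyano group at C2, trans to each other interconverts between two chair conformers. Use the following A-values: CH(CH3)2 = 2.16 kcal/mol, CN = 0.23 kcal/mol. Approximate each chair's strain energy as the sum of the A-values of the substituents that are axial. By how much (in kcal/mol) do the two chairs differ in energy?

2.39 kcal/mol

C1 and C2 have opposite parity, so for the trans isomer the two substituents are e,e in one chair and a,a in the other.
Chair I (isopropyl axial, cyano axial): E = 2.39 kcal/mol.
Chair II (isopropyl equatorial, cyano equatorial): E = 0.00 kcal/mol.
ΔE = 2.39 − 0.00 = 2.39 kcal/mol; chair II is more stable.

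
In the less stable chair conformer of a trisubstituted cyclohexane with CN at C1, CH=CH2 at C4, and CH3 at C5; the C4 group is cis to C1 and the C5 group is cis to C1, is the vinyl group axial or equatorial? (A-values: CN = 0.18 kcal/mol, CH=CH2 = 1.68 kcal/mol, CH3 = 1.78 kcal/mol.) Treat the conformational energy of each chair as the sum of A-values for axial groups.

Chair I (cyano axial, vinyl equatorial, methyl axial): E = 1.96 kcal/mol.
Chair II (cyano equatorial, vinyl axial, methyl equatorial): E = 1.68 kcal/mol.
Chair I is the less stable (higher-energy) conformer, and in that chair the vinyl group is equatorial.

equatorial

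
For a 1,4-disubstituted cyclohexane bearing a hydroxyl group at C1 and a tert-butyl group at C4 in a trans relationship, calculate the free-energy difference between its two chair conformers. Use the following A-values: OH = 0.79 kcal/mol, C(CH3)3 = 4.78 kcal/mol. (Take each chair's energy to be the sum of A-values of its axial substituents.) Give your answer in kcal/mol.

5.57 kcal/mol

C1 and C4 have opposite parity, so for the trans isomer the two substituents are e,e in one chair and a,a in the other.
Chair I (hydroxyl axial, tert-butyl axial): E = 5.57 kcal/mol.
Chair II (hydroxyl equatorial, tert-butyl equatorial): E = 0.00 kcal/mol.
ΔE = 5.57 − 0.00 = 5.57 kcal/mol; chair II is more stable.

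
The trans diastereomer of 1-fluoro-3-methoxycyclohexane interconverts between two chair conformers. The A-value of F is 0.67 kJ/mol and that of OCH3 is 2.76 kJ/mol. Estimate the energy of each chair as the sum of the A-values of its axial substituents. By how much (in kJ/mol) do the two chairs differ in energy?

C1 and C3 have the same parity, so for the trans isomer the two substituents are one axial and one equatorial in each chair.
Chair I (fluoro axial, methoxy equatorial): E = 0.67 kJ/mol.
Chair II (fluoro equatorial, methoxy axial): E = 2.76 kJ/mol.
ΔE = 2.76 − 0.67 = 2.09 kJ/mol; chair I is more stable.

2.09 kJ/mol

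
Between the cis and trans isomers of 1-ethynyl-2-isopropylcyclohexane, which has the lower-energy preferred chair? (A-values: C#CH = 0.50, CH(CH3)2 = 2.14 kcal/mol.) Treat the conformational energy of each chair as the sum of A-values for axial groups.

At 1,2 positions (parity opposite): cis → (a,e or e,a); trans → (e,e or a,a).
Best chair for cis: E = 0.50 kcal/mol; best chair for trans: E = 0.00 kcal/mol.
The trans isomer is lower by 0.50 kcal/mol.

trans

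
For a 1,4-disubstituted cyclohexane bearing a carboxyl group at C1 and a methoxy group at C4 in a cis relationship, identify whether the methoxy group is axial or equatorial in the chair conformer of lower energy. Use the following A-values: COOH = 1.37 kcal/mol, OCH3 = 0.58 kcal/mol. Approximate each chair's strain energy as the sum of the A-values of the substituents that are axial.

C1 and C4 have opposite parity, so for the cis isomer the two substituents are one axial and one equatorial in each chair.
Chair I (carboxyl axial, methoxy equatorial): E = 1.37 kcal/mol.
Chair II (carboxyl equatorial, methoxy axial): E = 0.58 kcal/mol.
Chair II is the more stable (lower-energy) conformer, and in that chair the methoxy group is axial.

axial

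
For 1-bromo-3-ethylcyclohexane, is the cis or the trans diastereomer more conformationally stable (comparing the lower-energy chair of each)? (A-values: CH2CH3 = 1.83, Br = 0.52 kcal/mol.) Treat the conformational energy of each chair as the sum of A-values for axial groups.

cis

At 1,3 positions (parity same): cis → (e,e or a,a); trans → (a,e or e,a).
Best chair for cis: E = 0.00 kcal/mol; best chair for trans: E = 0.52 kcal/mol.
The cis isomer is lower by 0.52 kcal/mol.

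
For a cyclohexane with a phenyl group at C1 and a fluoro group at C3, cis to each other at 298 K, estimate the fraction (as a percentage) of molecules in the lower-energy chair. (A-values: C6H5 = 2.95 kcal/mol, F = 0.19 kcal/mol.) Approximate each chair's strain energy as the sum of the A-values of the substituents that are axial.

99.5%

C1 and C3 have the same parity, so for the cis isomer the two substituents are e,e in one chair and a,a in the other.
Chair I (phenyl axial, fluoro axial): E = 3.14 kcal/mol; chair II (phenyl equatorial, fluoro equatorial): E = 0.00 kcal/mol.
ΔG = 3.14 kcal/mol between the two chairs.
K = exp(ΔG/RT) with R = 1.987×10⁻³ kcal mol⁻¹ K⁻¹ and T = 298 K gives K ≈ 201.
Fraction in the lower-energy chair = K/(K+1) = 99.5%.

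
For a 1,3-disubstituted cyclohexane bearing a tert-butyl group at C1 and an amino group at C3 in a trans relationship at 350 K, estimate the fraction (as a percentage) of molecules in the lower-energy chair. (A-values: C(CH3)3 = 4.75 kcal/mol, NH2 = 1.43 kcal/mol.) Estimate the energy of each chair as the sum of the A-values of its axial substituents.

C1 and C3 have the same parity, so for the trans isomer the two substituents are one axial and one equatorial in each chair.
Chair I (tert-butyl axial, amino equatorial): E = 4.75 kcal/mol; chair II (tert-butyl equatorial, amino axial): E = 1.43 kcal/mol.
ΔG = 3.32 kcal/mol between the two chairs.
K = exp(ΔG/RT) with R = 1.987×10⁻³ kcal mol⁻¹ K⁻¹ and T = 350 K gives K ≈ 118.
Fraction in the lower-energy chair = K/(K+1) = 99.2%.

99.2%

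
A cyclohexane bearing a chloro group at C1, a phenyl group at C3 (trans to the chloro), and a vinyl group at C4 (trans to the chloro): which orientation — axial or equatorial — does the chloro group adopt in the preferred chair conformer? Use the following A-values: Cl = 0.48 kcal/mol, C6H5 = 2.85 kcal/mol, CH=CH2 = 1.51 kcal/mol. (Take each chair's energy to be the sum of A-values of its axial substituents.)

axial

Chair I (chloro axial, phenyl equatorial, vinyl axial): E = 1.99 kcal/mol.
Chair II (chloro equatorial, phenyl axial, vinyl equatorial): E = 2.85 kcal/mol.
Chair I is the more stable (lower-energy) conformer, and in that chair the chloro group is axial.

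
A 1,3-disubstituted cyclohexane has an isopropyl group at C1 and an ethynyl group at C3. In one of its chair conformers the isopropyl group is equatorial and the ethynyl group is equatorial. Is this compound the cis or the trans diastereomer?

cis

C1 and C3 have the same parity, so their axial bonds point in the same direction.
With same-parity carbons, two substituents on the same face are both axial or both equatorial; opposite faces give one of each.
Here the groups are equatorial/equatorial → same face → cis.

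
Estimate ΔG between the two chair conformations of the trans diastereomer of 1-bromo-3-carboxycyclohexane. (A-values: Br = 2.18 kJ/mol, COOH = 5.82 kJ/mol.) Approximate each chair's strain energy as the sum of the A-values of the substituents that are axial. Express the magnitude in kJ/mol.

C1 and C3 have the same parity, so for the trans isomer the two substituents are one axial and one equatorial in each chair.
Chair I (bromo axial, carboxyl equatorial): E = 2.18 kJ/mol.
Chair II (bromo equatorial, carboxyl axial): E = 5.82 kJ/mol.
ΔE = 5.82 − 2.18 = 3.64 kJ/mol; chair I is more stable.

3.64 kJ/mol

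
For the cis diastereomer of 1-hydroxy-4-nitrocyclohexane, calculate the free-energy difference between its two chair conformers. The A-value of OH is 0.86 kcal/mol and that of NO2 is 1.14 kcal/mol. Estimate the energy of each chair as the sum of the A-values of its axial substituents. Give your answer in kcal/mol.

C1 and C4 have opposite parity, so for the cis isomer the two substituents are one axial and one equatorial in each chair.
Chair I (hydroxyl axial, nitro equatorial): E = 0.86 kcal/mol.
Chair II (hydroxyl equatorial, nitro axial): E = 1.14 kcal/mol.
ΔE = 1.14 − 0.86 = 0.28 kcal/mol; chair I is more stable.

0.28 kcal/mol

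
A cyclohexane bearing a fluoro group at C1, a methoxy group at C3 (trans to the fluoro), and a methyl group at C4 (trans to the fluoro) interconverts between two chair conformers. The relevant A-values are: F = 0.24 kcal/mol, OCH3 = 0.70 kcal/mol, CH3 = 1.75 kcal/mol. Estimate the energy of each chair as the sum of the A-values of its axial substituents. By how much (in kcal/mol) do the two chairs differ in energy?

Chair I (fluoro axial, methoxy equatorial, methyl axial): E = 1.99 kcal/mol.
Chair II (fluoro equatorial, methoxy axial, methyl equatorial): E = 0.70 kcal/mol.
ΔE = 1.99 − 0.70 = 1.29 kcal/mol; chair II is more stable.

1.29 kcal/mol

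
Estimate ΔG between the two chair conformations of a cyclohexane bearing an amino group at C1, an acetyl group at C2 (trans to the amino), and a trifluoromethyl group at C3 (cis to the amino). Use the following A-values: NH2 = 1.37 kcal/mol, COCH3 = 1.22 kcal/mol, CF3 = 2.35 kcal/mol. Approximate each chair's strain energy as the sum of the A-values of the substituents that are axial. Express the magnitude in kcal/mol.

4.94 kcal/mol

Chair I (amino axial, acetyl axial, trifluoromethyl axial): E = 4.94 kcal/mol.
Chair II (amino equatorial, acetyl equatorial, trifluoromethyl equatorial): E = 0.00 kcal/mol.
ΔE = 4.94 − 0.00 = 4.94 kcal/mol; chair II is more stable.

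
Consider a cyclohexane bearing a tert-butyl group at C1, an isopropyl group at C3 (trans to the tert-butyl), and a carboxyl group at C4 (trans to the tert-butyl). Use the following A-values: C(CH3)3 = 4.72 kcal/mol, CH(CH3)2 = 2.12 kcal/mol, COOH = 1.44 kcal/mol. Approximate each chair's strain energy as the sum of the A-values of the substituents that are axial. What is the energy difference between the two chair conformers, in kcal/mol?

Chair I (tert-butyl axial, isopropyl equatorial, carboxyl axial): E = 6.16 kcal/mol.
Chair II (tert-butyl equatorial, isopropyl axial, carboxyl equatorial): E = 2.12 kcal/mol.
ΔE = 6.16 − 2.12 = 4.04 kcal/mol; chair II is more stable.

4.04 kcal/mol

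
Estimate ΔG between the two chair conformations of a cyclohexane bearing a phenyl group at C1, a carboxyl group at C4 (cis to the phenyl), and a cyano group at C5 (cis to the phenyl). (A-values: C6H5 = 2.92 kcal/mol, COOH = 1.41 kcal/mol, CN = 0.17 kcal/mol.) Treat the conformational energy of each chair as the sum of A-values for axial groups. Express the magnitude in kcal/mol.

Chair I (phenyl axial, carboxyl equatorial, cyano axial): E = 3.09 kcal/mol.
Chair II (phenyl equatorial, carboxyl axial, cyano equatorial): E = 1.41 kcal/mol.
ΔE = 3.09 − 1.41 = 1.68 kcal/mol; chair II is more stable.

1.68 kcal/mol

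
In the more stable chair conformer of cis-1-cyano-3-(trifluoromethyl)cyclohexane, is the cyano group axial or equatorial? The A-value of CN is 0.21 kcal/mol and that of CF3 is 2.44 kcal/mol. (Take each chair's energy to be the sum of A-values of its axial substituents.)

equatorial

C1 and C3 have the same parity, so for the cis isomer the two substituents are e,e in one chair and a,a in the other.
Chair I (cyano axial, trifluoromethyl axial): E = 2.65 kcal/mol.
Chair II (cyano equatorial, trifluoromethyl equatorial): E = 0.00 kcal/mol.
Chair II is the more stable (lower-energy) conformer, and in that chair the cyano group is equatorial.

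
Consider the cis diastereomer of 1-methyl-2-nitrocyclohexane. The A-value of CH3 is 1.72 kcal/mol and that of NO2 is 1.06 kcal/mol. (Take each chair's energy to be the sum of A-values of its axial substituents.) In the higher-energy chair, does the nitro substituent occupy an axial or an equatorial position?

equatorial

C1 and C2 have opposite parity, so for the cis isomer the two substituents are one axial and one equatorial in each chair.
Chair I (methyl axial, nitro equatorial): E = 1.72 kcal/mol.
Chair II (methyl equatorial, nitro axial): E = 1.06 kcal/mol.
Chair I is the less stable (higher-energy) conformer, and in that chair the nitro group is equatorial.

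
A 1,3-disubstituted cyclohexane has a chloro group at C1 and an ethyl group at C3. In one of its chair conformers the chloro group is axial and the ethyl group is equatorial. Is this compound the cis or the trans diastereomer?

C1 and C3 have the same parity, so their axial bonds point in the same direction.
With same-parity carbons, two substituents on the same face are both axial or both equatorial; opposite faces give one of each.
Here the groups are axial/equatorial → opposite face → trans.

trans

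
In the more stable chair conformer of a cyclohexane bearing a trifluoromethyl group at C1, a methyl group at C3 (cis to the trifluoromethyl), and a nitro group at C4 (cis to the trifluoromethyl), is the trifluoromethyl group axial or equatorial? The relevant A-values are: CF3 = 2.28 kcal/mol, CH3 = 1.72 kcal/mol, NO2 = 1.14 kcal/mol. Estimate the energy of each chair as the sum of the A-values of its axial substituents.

equatorial

Chair I (trifluoromethyl axial, methyl axial, nitro equatorial): E = 4.00 kcal/mol.
Chair II (trifluoromethyl equatorial, methyl equatorial, nitro axial): E = 1.14 kcal/mol.
Chair II is the more stable (lower-energy) conformer, and in that chair the trifluoromethyl group is equatorial.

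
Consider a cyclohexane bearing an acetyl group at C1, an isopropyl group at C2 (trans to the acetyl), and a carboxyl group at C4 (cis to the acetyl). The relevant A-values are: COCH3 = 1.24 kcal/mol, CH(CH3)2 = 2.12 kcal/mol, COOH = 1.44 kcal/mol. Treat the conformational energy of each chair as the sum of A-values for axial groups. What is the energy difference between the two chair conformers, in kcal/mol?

Chair I (acetyl axial, isopropyl axial, carboxyl equatorial): E = 3.36 kcal/mol.
Chair II (acetyl equatorial, isopropyl equatorial, carboxyl axial): E = 1.44 kcal/mol.
ΔE = 3.36 − 1.44 = 1.92 kcal/mol; chair II is more stable.

1.92 kcal/mol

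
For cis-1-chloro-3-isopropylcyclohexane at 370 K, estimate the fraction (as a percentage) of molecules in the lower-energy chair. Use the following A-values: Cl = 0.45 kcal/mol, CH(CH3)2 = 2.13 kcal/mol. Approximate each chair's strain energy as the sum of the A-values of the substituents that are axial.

C1 and C3 have the same parity, so for the cis isomer the two substituents are e,e in one chair and a,a in the other.
Chair I (chloro axial, isopropyl axial): E = 2.58 kcal/mol; chair II (chloro equatorial, isopropyl equatorial): E = 0.00 kcal/mol.
ΔG = 2.58 kcal/mol between the two chairs.
K = exp(ΔG/RT) with R = 1.987×10⁻³ kcal mol⁻¹ K⁻¹ and T = 370 K gives K ≈ 33.4.
Fraction in the lower-energy chair = K/(K+1) = 97.1%.

97.1%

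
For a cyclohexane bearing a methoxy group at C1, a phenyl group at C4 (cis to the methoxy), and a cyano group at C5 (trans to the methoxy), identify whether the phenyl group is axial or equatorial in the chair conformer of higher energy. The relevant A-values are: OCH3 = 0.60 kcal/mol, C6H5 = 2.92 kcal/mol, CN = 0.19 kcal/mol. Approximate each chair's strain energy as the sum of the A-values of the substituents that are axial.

Chair I (methoxy axial, phenyl equatorial, cyano equatorial): E = 0.60 kcal/mol.
Chair II (methoxy equatorial, phenyl axial, cyano axial): E = 3.11 kcal/mol.
Chair II is the less stable (higher-energy) conformer, and in that chair the phenyl group is axial.

axial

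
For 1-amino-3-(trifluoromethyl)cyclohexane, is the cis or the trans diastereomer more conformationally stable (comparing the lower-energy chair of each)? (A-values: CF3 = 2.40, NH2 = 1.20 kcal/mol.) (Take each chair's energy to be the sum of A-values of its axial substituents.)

At 1,3 positions (parity same): cis → (e,e or a,a); trans → (a,e or e,a).
Best chair for cis: E = 0.00 kcal/mol; best chair for trans: E = 1.20 kcal/mol.
The cis isomer is lower by 1.20 kcal/mol.

cis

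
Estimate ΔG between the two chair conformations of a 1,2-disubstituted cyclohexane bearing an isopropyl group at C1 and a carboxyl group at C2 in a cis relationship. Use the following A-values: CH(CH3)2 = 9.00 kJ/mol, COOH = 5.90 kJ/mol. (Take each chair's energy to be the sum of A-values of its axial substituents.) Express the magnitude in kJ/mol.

C1 and C2 have opposite parity, so for the cis isomer the two substituents are one axial and one equatorial in each chair.
Chair I (isopropyl axial, carboxyl equatorial): E = 9.00 kJ/mol.
Chair II (isopropyl equatorial, carboxyl axial): E = 5.90 kJ/mol.
ΔE = 9.00 − 5.90 = 3.10 kJ/mol; chair II is more stable.

3.10 kJ/mol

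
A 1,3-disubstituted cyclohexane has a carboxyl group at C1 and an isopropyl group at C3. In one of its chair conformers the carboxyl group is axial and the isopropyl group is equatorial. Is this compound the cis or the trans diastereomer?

C1 and C3 have the same parity, so their axial bonds point in the same direction.
With same-parity carbons, two substituents on the same face are both axial or both equatorial; opposite faces give one of each.
Here the groups are axial/equatorial → opposite face → trans.

trans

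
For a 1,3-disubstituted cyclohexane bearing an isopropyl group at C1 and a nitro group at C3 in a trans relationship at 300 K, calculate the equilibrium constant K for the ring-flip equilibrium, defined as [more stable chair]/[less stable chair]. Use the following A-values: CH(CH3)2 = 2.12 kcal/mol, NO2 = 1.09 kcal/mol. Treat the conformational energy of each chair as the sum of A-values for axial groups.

K ≈ 5.63

C1 and C3 have the same parity, so for the trans isomer the two substituents are one axial and one equatorial in each chair.
Chair I (isopropyl axial, nitro equatorial): E = 2.12 kcal/mol; chair II (isopropyl equatorial, nitro axial): E = 1.09 kcal/mol.
ΔG = 1.03 kcal/mol between the two chairs.
K = exp(ΔG/RT) with R = 1.987×10⁻³ kcal mol⁻¹ K⁻¹ and T = 300 K gives K ≈ 5.63.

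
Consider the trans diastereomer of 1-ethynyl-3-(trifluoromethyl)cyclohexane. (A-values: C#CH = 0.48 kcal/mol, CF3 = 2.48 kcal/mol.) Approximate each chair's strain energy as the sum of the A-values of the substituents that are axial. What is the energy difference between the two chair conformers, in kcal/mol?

C1 and C3 have the same parity, so for the trans isomer the two substituents are one axial and one equatorial in each chair.
Chair I (ethynyl axial, trifluoromethyl equatorial): E = 0.48 kcal/mol.
Chair II (ethynyl equatorial, trifluoromethyl axial): E = 2.48 kcal/mol.
ΔE = 2.48 − 0.48 = 2.00 kcal/mol; chair I is more stable.

2.00 kcal/mol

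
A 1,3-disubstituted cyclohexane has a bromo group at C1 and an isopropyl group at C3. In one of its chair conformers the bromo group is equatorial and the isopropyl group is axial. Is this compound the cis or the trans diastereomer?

C1 and C3 have the same parity, so their axial bonds point in the same direction.
With same-parity carbons, two substituents on the same face are both axial or both equatorial; opposite faces give one of each.
Here the groups are equatorial/axial → opposite face → trans.

trans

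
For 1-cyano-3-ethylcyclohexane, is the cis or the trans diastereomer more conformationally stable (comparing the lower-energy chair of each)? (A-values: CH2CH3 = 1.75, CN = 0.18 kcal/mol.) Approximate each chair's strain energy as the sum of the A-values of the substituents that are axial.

At 1,3 positions (parity same): cis → (e,e or a,a); trans → (a,e or e,a).
Best chair for cis: E = 0.00 kcal/mol; best chair for trans: E = 0.18 kcal/mol.
The cis isomer is lower by 0.18 kcal/mol.

cis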